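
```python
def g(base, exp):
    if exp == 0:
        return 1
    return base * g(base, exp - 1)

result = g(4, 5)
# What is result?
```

g(4, 5) = 4 * 4 * 4 * 4 * 4 = 1024

Answer: 1024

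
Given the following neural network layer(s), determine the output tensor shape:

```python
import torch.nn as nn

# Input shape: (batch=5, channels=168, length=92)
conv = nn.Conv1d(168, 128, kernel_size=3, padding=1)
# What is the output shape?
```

Input: (5, 168, 92) -> Output: (5, 128, 92)

Answer: (5, 128, 92)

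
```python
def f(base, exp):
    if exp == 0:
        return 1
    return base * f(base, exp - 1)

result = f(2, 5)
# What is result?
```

f(2, 5) = 2 * 2 * 2 * 2 * 2 = 32

Answer: 32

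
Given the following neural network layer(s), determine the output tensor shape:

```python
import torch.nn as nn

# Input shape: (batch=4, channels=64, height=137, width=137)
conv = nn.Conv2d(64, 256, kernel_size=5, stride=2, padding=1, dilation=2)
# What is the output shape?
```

Input: (4, 64, 137, 137) -> Output: (4, 256, 66, 66)

Answer: (4, 256, 66, 66)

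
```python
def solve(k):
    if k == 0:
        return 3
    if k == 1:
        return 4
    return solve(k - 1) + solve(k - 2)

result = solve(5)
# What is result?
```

Build up from base cases: solve(0)=3, solve(1)=4, solve(2)=7, solve(3)=11, solve(4)=18, solve(5)=29

Answer: 29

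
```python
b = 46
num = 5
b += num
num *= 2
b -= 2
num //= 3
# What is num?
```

Trace:
`b = 46` → b = 46
`num = 5` → num = 5
`b += num` → b = 51
`num *= 2` → num = 10
`b -= 2` → b = 49
`num //= 3` → num = 3
So num = 3

Answer: 3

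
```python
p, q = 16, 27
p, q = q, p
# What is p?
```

Trace:
`p, q = 16, 27` → p = 16; q = 27
`p, q = q, p` → p = 27; q = 16
So p = 27

Answer: 27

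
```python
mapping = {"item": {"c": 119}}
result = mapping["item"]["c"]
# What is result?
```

Trace:
`mapping = {"item": {"c": 119}}` → mapping = {'item': {'c': 119}}
`result = mapping["item"]["c"]` → result = 119
So result = 119

Answer: 119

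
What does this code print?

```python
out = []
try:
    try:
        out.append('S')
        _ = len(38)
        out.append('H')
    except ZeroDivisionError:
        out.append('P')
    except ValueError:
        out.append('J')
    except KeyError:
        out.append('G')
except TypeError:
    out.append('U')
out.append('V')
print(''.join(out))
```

Execution trace: 'S' (try body) → 'U' (outer except TypeError) → 'V' (after the try/except). Output: SUV

Answer: SUV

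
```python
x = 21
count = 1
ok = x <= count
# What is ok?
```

Trace:
`x = 21` → x = 21
`count = 1` → count = 1
`ok = x <= count` → ok = False
So ok = False

Answer: False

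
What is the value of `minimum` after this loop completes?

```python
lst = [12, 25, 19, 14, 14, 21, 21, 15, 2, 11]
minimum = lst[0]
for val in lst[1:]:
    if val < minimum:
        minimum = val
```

Minimum of [12, 25, 19, 14, 14, 21, 21, 15, 2, 11]
`minimum` takes the values: 12 → 2

Answer: 2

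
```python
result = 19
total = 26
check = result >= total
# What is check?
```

Trace:
`result = 19` → result = 19
`total = 26` → total = 26
`check = result >= total` → check = False
So check = False

Answer: False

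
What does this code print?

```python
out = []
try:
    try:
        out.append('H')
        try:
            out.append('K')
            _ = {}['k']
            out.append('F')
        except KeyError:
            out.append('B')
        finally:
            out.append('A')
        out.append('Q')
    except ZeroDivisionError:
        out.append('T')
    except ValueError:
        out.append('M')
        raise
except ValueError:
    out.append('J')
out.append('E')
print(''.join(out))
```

Execution trace: 'H' (try body) → 'K' (inner try body) → 'B' (inner except KeyError) → 'A' (inner finally) → 'Q' (try body, no exception) → 'E' (after the try/except). Output: HKBAQE

Answer: HKBAQE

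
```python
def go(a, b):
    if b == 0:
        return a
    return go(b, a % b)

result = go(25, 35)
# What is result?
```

go(25, 35) -> go(35, 25) -> go(25, 10) -> go(10, 5) -> go(5, 0) -> 5

Answer: 5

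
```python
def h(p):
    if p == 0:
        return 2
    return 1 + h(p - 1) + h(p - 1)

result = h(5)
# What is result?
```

h(p) = 1 + 2·h(p-1), h(0)=2. Closed form: (2+1)·2^5 - 1 = 95.

Answer: 95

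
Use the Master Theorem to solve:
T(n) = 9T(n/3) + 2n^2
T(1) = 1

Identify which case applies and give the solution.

a=9, b=3, f(n)=2n^2. log_3(9) = 2. Since c=2 = 2, Case 2 applies: T(n) = Θ(n^log_b(a) · log n) = O(n^2 log n).

Answer: O(n^2 log n) - Case 2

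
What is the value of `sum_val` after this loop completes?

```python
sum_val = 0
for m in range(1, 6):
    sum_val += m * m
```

Sum of squares 1² to 5² = 55
`sum_val` takes the values: 0 → 1 → 5 → 14 → 30 → 55

Answer: 55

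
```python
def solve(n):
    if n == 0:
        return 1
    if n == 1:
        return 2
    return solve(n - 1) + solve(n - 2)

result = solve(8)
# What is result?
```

Build up from base cases: solve(0)=1, solve(1)=2, solve(2)=3, solve(3)=5, solve(4)=8, solve(5)=13, solve(6)=21, ..., solve(8)=55

Answer: 55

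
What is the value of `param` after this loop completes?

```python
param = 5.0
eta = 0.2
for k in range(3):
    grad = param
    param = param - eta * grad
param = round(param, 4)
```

Gradient descent: w = 5.0 * (1 - 0.2)^3
`param` takes the values: 5.0 → 4.0 → 3.2 → 2.56

Answer: 2.56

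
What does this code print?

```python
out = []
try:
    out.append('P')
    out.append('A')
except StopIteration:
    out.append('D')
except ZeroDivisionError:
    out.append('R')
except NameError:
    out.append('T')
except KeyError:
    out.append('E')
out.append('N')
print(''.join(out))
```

Execution trace: 'P' (try body) → 'A' (try body, no exception) → 'N' (after the try/except). Output: PAN

Answer: PAN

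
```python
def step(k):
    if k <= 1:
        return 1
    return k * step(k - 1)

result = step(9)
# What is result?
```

step(9) = 9 * 8 * 7 * 6 * 5 * 4 * 3 * 2 * 1 = 362880

Answer: 362880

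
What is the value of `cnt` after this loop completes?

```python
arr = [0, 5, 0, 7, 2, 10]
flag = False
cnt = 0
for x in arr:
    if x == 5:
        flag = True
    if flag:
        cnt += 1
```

Count elements after first 5 in [0, 5, 0, 7, 2, 10]
`cnt` takes the values: 0 → 1 → 2 → 3 → 4 → 5

Answer: 5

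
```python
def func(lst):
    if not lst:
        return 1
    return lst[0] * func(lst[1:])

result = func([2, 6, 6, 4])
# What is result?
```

Product over [2, 6, 6, 4] = 2 * 6 * 6 * 4 = 288

Answer: 288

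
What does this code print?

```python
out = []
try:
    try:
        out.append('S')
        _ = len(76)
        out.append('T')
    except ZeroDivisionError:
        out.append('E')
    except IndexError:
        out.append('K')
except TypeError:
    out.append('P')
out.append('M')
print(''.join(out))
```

Execution trace: 'S' (try body) → 'P' (outer except TypeError) → 'M' (after the try/except). Output: SPM

Answer: SPM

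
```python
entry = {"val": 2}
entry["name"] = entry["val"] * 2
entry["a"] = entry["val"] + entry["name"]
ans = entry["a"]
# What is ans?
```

Trace:
`entry = {"val": 2}` → entry = {'val': 2}
`entry["name"] = entry["val"] * 2` → entry = {'val': 2, 'name': 4}
`entry["a"] = entry["val"] + entry["name"]` → entry = {'val': 2, 'name': 4, 'a': 6}
`ans = entry["a"]` → ans = 6
So ans = 6

Answer: 6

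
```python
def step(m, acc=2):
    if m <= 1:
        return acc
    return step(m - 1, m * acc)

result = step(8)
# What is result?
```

Accumulator trace (n, acc): (8, 2) -> (7, 16) -> (6, 112) -> (5, 672) -> (4, 3360) -> (3, 13440) -> (2, 40320) -> (1, 80640) -> return 80640

Answer: 80640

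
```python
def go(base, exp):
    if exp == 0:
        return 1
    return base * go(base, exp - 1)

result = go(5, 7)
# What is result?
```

go(5, 7) = 5 * 5 * 5 * 5 * 5 * 5 * 5 = 78125

Answer: 78125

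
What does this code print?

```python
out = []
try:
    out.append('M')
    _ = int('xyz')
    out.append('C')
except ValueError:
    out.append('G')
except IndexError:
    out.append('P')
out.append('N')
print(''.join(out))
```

Execution trace: 'M' (try body) → 'G' (except ValueError) → 'N' (after the try/except). Output: MGN

Answer: MGN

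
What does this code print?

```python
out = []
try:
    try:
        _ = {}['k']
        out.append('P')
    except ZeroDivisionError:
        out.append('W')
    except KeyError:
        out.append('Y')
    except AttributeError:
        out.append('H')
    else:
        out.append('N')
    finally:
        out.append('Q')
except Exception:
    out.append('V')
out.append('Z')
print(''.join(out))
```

Execution trace: 'Y' (inner except KeyError) → 'Q' (inner finally) → 'Z' (after the try/except). Output: YQZ

Answer: YQZ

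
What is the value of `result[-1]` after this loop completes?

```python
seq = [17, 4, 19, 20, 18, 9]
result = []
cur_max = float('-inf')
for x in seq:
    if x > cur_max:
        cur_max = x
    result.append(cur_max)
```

Running max ends at 20
`result` takes the values: [] → [17] → [17, 17] → [17, 17, 19] → [17, 17, 19, 20] → [17, 17, 19, 20, 20] → [17, 17, 19, 20, 20, 20]
So `result[-1]` = 20

Answer: 20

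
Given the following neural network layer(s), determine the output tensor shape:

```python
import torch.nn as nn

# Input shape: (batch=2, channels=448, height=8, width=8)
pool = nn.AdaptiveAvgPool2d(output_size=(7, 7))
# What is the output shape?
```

Input: (2, 448, 8, 8) -> Output: (2, 448, 7, 7)

Answer: (2, 448, 7, 7)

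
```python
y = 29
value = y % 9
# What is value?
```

Trace:
`y = 29` → y = 29
`value = y % 9` → value = 2
So value = 2

Answer: 2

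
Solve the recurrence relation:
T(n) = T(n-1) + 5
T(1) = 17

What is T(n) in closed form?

Unrolling: T(n) = T(1) + 5·(n-1) = 17 + 5(n-1) = 5n + 12.

Answer: T(n) = 5n + 12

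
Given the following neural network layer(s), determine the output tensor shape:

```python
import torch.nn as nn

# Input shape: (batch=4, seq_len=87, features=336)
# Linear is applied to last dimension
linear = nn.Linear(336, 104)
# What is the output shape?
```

Input: (4, 87, 336) -> Output: (4, 87, 104)

Answer: (4, 87, 104)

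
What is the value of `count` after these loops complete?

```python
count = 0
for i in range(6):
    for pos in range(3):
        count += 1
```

6 * 3 = 18
`count` takes the values: 0 → 1 → 2 → 3 → 4 → 5 → 6 → 7 → 8 → 9 → 10 → 11 → 12 → 13 → 14 → 15 → 16 → 17 → 18

Answer: 18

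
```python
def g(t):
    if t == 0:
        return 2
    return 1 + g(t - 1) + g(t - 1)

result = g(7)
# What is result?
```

g(t) = 1 + 2·g(t-1), g(0)=2. Closed form: (2+1)·2^7 - 1 = 383.

Answer: 383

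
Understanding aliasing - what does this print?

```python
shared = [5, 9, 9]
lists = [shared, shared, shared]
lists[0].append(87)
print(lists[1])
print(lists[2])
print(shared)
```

Key concept: list of same reference.
Step by step:
`shared = [5, 9, 9]` → shared = [5, 9, 9]
`lists = [shared, shared, shared]` → lists = [[5, 9, 9], [5, 9, 9], [5, 9, 9]]
`lists[0].append(87)` → shared = [5, 9, 9, 87]; lists = [[5, 9, 9, 87], [5, 9, 9, 87], [5, 9, 9, 87]]
`print(lists[1])` → prints [5, 9, 9, 87]
`print(lists[2])` → prints [5, 9, 9, 87]
`print(shared)` → prints [5, 9, 9, 87]

Answer:
[5, 9, 9, 87]
[5, 9, 9, 87]
[5, 9, 9, 87]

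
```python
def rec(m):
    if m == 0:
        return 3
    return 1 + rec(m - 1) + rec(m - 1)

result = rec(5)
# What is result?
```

rec(m) = 1 + 2·rec(m-1), rec(0)=3. Closed form: (3+1)·2^5 - 1 = 127.

Answer: 127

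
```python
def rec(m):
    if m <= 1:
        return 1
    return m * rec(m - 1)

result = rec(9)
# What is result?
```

rec(9) = 9 * 8 * 7 * 6 * 5 * 4 * 3 * 2 * 1 = 362880

Answer: 362880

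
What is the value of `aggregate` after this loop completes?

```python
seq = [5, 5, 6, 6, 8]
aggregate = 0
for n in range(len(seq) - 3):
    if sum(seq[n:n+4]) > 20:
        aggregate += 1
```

Count windows with sum > 20
`aggregate` takes the values: 0 → 1 → 2

Answer: 2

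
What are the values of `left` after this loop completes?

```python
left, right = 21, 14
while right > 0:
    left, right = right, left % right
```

GCD of 21 and 14
`left` takes the values: 21 → 14 → 7

Answer: 7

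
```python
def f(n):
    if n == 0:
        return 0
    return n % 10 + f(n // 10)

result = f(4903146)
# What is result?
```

Sum of digits of 4903146: 6 + 4 + 1 + 3 + 0 + 9 + 4 = 27

Answer: 27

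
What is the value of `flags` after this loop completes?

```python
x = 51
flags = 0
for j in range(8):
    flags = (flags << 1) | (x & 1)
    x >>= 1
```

Reverse lowest 8 bits of 51
`flags` takes the values: 0 → 1 → 3 → 6 → 12 → 25 → 51 → 102 → 204

Answer: 204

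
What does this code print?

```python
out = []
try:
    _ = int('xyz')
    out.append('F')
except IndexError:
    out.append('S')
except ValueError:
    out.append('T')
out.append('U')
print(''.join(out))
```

Execution trace: 'T' (except ValueError) → 'U' (after the try/except). Output: TU

Answer: TU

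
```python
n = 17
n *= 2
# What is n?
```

Trace:
`n = 17` → n = 17
`n *= 2` → n = 34
So n = 34

Answer: 34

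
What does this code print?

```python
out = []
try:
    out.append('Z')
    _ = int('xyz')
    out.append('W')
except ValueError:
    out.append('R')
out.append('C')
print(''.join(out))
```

Execution trace: 'Z' (try body) → 'R' (except ValueError) → 'C' (after the try/except). Output: ZRC

Answer: ZRC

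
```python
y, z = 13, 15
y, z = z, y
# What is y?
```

Trace:
`y, z = 13, 15` → y = 13; z = 15
`y, z = z, y` → y = 15; z = 13
So y = 15

Answer: 15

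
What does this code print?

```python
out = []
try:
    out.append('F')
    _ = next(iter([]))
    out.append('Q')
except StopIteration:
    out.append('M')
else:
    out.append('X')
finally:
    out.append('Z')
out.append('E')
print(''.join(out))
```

Execution trace: 'F' (try body) → 'M' (except StopIteration) → 'Z' (finally) → 'E' (after the try/except). Output: FMZE

Answer: FMZE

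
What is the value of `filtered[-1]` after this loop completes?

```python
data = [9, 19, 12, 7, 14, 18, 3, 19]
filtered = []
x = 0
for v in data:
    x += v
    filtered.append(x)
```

Cumulative sum ends at 101
`filtered` takes the values: [] → [9] → [9, 28] → [9, 28, 40] → [9, 28, 40, 47] → [9, 28, 40, 47, 61] → [9, 28, 40, 47, 61, 79] → [9, 28, 40, 47, 61, 79, 82] → [9, 28, 40, 47, 61, 79, 82, 101]
So `filtered[-1]` = 101

Answer: 101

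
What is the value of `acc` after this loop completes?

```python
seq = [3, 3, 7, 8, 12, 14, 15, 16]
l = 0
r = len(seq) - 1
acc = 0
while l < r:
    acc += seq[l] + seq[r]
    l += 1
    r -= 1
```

Sum of pairs from ends
`acc` takes the values: 0 → 19 → 37 → 58 → 78

Answer: 78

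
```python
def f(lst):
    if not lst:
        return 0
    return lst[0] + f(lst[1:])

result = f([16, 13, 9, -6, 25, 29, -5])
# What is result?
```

16 + 13 + 9 + (-6) + 25 + 29 + (-5) + 0 = 81

Answer: 81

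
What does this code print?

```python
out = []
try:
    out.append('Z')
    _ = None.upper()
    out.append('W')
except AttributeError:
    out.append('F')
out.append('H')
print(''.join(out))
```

Execution trace: 'Z' (try body) → 'F' (except AttributeError) → 'H' (after the try/except). Output: ZFH

Answer: ZFH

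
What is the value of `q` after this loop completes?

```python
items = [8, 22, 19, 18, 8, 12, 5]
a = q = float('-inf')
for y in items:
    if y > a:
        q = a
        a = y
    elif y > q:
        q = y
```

Second largest (with repeats) in [8, 22, 19, 18, 8, 12, 5]
`q` takes the values: -inf → 8 → 19

Answer: 19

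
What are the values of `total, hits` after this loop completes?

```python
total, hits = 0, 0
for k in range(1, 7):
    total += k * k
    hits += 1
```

Sum of squares and count
`total, hits` takes the values: (0, 0) → (1, 0) → (1, 1) → (5, 1) → (5, 2) → (14, 2) → (14, 3) → (30, 3) → (30, 4) → (55, 4) → (55, 5) → (91, 5) → (91, 6)

Answer: 91, 6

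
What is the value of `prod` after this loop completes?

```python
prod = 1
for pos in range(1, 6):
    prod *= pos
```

5! = 120
`prod` takes the values: 1 → 2 → 6 → 24 → 120

Answer: 120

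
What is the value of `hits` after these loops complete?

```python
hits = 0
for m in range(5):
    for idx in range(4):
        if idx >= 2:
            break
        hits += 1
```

Inner breaks at 2, outer runs 5 times
`hits` takes the values: 0 → 1 → 2 → 3 → 4 → 5 → 6 → 7 → 8 → 9 → 10

Answer: 10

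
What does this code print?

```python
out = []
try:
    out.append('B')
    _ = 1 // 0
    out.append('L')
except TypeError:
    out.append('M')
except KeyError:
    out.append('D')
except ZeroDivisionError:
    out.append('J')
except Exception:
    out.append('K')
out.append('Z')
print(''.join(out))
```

Execution trace: 'B' (try body) → 'J' (except ZeroDivisionError) → 'Z' (after the try/except). Output: BJZ

Answer: BJZ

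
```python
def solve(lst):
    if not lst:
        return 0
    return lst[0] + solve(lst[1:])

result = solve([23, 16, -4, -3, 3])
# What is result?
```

23 + 16 + (-4) + (-3) + 3 + 0 = 35

Answer: 35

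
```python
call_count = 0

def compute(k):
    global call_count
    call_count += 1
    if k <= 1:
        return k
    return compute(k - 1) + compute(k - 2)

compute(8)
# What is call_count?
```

Calls(k) = 1 + Calls(k-1) + Calls(k-2); Calls(0)=Calls(1)=1. For k=8 this gives 67.

Answer: 67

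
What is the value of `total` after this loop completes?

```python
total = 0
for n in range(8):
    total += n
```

Sum of 0 to 7 = 28
`total` takes the values: 0 → 1 → 3 → 6 → 10 → 15 → 21 → 28

Answer: 28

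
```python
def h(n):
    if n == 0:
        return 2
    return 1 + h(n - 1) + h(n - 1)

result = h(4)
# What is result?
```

h(n) = 1 + 2·h(n-1), h(0)=2. Closed form: (2+1)·2^4 - 1 = 47.

Answer: 47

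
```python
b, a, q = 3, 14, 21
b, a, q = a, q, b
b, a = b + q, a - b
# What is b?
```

Trace:
`b, a, q = 3, 14, 21` → b = 3; a = 14; q = 21
`b, a, q = a, q, b` → b = 14; a = 21; q = 3
`b, a = b + q, a - b` → b = 17; a = 7
So b = 17

Answer: 17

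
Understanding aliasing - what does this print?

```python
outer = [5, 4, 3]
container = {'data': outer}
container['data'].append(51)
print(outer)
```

Key concept: dict holds reference to list.
Step by step:
`outer = [5, 4, 3]` → outer = [5, 4, 3]
`container = {'data': outer}` → container = {'data': [5, 4, 3]}
`container['data'].append(51)` → outer = [5, 4, 3, 51]; container = {'data': [5, 4, 3, 51]}
`print(outer)` → prints [5, 4, 3, 51]

Answer: [5, 4, 3, 51]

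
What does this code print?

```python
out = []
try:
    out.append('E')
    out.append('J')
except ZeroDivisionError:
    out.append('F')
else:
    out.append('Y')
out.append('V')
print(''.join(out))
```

Execution trace: 'E' (try body) → 'J' (try body, no exception) → 'Y' (else) → 'V' (after the try/except). Output: EJYV

Answer: EJYV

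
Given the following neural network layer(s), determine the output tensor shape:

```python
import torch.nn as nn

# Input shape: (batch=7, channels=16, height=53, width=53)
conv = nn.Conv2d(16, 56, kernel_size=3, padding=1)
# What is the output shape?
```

Input: (7, 16, 53, 53) -> Output: (7, 56, 53, 53)

Answer: (7, 56, 53, 53)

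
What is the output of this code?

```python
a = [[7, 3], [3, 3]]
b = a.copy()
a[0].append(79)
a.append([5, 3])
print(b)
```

Key concept: shallow copy with nested lists.
Step by step:
`a = [[7, 3], [3, 3]]` → a = [[7, 3], [3, 3]]
`b = a.copy()` → b = [[7, 3], [3, 3]]
`a[0].append(79)` → a = [[7, 3, 79], [3, 3]]; b = [[7, 3, 79], [3, 3]]
`a.append([5, 3])` → a = [[7, 3, 79], [3, 3], [5, 3]]
`print(b)` → prints [[7, 3, 79], [3, 3]]

Answer: [[7, 3, 79], [3, 3]]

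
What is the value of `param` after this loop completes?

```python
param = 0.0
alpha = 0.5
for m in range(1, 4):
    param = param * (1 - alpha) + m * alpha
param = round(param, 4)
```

Moving average with lr=0.5
`param` takes the values: 0.0 → 0.5 → 1.25 → 2.125

Answer: 2.125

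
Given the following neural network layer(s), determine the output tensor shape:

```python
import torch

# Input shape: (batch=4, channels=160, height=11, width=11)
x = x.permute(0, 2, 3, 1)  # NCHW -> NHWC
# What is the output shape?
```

Input: (4, 160, 11, 11) -> Output: (4, 11, 11, 160)

Answer: (4, 11, 11, 160)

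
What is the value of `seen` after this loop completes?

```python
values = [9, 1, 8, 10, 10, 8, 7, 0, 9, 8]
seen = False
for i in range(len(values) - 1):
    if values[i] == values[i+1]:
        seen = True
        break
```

Check consecutive duplicates in [9, 1, 8, 10, 10, 8, 7, 0, 9, 8]
`seen` takes the values: False → True

Answer: True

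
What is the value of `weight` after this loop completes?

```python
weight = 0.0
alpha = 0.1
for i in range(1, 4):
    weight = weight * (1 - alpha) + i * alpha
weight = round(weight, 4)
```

Moving average with lr=0.1
`weight` takes the values: 0.0 → 0.1 → 0.29 → 0.561

Answer: 0.561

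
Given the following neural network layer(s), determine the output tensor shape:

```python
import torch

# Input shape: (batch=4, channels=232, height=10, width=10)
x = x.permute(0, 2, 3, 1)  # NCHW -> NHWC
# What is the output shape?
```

Input: (4, 232, 10, 10) -> Output: (4, 10, 10, 232)

Answer: (4, 10, 10, 232)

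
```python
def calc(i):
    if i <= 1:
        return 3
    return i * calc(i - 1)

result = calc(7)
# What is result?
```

calc(7) = 7 * 6 * 5 * 4 * 3 * 2 * 3 = 15120

Answer: 15120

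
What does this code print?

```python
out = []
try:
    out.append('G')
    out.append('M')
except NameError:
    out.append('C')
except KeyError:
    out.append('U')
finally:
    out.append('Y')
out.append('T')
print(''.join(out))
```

Execution trace: 'G' (try body) → 'M' (try body, no exception) → 'Y' (finally) → 'T' (after the try/except). Output: GMYT

Answer: GMYT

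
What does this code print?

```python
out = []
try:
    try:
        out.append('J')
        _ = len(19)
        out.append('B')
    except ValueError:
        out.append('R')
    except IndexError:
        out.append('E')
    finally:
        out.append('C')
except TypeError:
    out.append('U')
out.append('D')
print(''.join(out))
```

Execution trace: 'J' (inner try body) → 'C' (inner finally) → 'U' (outer except TypeError) → 'D' (after the try/except). Output: JCUD

Answer: JCUD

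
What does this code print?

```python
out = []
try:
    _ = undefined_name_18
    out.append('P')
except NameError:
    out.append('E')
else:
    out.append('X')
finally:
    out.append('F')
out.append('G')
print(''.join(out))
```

Execution trace: 'E' (except NameError) → 'F' (finally) → 'G' (after the try/except). Output: EFG

Answer: EFG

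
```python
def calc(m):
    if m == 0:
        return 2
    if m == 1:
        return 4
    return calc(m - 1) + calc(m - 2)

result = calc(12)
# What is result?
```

Build up from base cases: calc(0)=2, calc(1)=4, calc(2)=6, calc(3)=10, calc(4)=16, calc(5)=26, calc(6)=42, ..., calc(12)=754

Answer: 754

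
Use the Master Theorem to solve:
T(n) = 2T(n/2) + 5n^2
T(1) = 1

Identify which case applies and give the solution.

a=2, b=2, f(n)=5n^2. log_2(2) = 1. Since c=2 > 1 and the regularity condition holds (2(n/2)^2 = (2/2^2)n^2 with 2/2^2 < 1), Case 3 applies: T(n) = Θ(f(n)) = O(n^2).

Answer: O(n^2) - Case 3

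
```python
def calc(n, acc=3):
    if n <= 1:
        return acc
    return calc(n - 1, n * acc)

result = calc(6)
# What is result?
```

Accumulator trace (n, acc): (6, 3) -> (5, 18) -> (4, 90) -> (3, 360) -> (2, 1080) -> (1, 2160) -> return 2160

Answer: 2160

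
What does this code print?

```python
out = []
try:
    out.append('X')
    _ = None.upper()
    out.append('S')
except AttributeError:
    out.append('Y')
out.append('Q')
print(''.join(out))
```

Execution trace: 'X' (try body) → 'Y' (except AttributeError) → 'Q' (after the try/except). Output: XYQ

Answer: XYQ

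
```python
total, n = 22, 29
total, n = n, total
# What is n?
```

Trace:
`total, n = 22, 29` → total = 22; n = 29
`total, n = n, total` → total = 29; n = 22
So n = 22

Answer: 22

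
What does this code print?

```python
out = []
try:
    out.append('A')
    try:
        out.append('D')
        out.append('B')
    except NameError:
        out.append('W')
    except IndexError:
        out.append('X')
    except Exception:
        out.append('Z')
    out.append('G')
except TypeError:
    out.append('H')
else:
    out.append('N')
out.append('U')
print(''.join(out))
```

Execution trace: 'A' (try body) → 'D' (inner try body) → 'B' (inner try body, no exception) → 'G' (try body, no exception) → 'N' (else) → 'U' (after the try/except). Output: ADBGNU

Answer: ADBGNU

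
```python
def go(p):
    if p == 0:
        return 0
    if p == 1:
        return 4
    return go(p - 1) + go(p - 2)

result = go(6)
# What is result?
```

Build up from base cases: go(0)=0, go(1)=4, go(2)=4, go(3)=8, go(4)=12, go(5)=20, go(6)=32

Answer: 32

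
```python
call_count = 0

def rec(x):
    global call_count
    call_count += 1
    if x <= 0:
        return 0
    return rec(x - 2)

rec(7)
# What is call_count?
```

Linear recursion stepping by 2: 5 calls from x=7 down to ≤0.

Answer: 5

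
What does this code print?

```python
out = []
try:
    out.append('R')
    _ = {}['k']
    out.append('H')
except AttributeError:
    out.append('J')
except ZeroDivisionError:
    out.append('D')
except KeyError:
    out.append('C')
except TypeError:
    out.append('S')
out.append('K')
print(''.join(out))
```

Execution trace: 'R' (try body) → 'C' (except KeyError) → 'K' (after the try/except). Output: RCK

Answer: RCK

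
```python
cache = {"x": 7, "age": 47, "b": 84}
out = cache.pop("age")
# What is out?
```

Trace:
`cache = {"x": 7, "age": 47, "b": 84}` → cache = {'x': 7, 'age': 47, 'b': 84}
`out = cache.pop("age")` → cache = {'x': 7, 'b': 84}; out = 47
So out = 47

Answer: 47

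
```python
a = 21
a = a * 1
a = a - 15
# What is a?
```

Trace:
`a = 21` → a = 21
`a = a * 1` → a = 21
`a = a - 15` → a = 6
So a = 6

Answer: 6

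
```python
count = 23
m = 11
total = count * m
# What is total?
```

Trace:
`count = 23` → count = 23
`m = 11` → m = 11
`total = count * m` → total = 253
So total = 253

Answer: 253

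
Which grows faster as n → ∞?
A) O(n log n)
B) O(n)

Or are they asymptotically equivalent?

O(n log n) vs O(n): Higher order terms dominate.

Answer: A) O(n log n) grows faster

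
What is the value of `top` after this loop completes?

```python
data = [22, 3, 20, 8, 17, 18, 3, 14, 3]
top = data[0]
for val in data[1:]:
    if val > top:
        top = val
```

Maximum of [22, 3, 20, 8, 17, 18, 3, 14, 3]
`top` takes the values: 22

Answer: 22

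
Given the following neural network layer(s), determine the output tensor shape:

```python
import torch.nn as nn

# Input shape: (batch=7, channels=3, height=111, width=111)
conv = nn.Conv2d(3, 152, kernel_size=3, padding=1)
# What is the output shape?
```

Input: (7, 3, 111, 111) -> Output: (7, 152, 111, 111)

Answer: (7, 152, 111, 111)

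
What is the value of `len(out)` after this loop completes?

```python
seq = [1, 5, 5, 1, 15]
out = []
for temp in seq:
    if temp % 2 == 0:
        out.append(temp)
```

Count even numbers in [1, 5, 5, 1, 15]
`out` takes the values: []
So `len(out)` = 0

Answer: 0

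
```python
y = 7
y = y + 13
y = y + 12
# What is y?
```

Trace:
`y = 7` → y = 7
`y = y + 13` → y = 20
`y = y + 12` → y = 32
So y = 32

Answer: 32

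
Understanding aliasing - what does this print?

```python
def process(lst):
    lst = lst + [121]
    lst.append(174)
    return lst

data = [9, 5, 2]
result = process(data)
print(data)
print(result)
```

Key concept: rebinding parameter vs mutation.
Step by step:
`data = [9, 5, 2]` → data = [9, 5, 2]
`result = process(data)` → result = [9, 5, 2, 121, 174]
`print(data)` → prints [9, 5, 2]
`print(result)` → prints [9, 5, 2, 121, 174]

Answer:
[9, 5, 2]
[9, 5, 2, 121, 174]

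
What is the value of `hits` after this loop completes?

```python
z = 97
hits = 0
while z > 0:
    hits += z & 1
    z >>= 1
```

Count set bits in 97 (binary: 0b1100001)
`hits` takes the values: 0 → 1 → 2 → 3

Answer: 3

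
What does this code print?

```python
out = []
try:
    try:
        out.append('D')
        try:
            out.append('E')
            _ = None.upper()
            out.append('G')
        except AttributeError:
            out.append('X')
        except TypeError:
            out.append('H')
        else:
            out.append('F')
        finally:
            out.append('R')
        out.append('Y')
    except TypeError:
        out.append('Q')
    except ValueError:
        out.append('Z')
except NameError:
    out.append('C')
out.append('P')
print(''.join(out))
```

Execution trace: 'D' (try body) → 'E' (inner try body) → 'X' (inner except AttributeError) → 'R' (inner finally) → 'Y' (try body, no exception) → 'P' (after the try/except). Output: DEXRYP

Answer: DEXRYP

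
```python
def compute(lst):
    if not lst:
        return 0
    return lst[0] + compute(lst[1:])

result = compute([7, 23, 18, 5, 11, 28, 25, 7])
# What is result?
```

7 + 23 + 18 + 5 + 11 + 28 + 25 + 7 + 0 = 124

Answer: 124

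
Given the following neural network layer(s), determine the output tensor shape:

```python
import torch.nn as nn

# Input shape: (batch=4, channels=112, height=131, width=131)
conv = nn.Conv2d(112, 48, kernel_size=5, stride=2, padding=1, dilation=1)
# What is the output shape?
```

Input: (4, 112, 131, 131) -> Output: (4, 48, 65, 65)

Answer: (4, 48, 65, 65)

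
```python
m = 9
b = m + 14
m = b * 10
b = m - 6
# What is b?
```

Trace:
`m = 9` → m = 9
`b = m + 14` → b = 23
`m = b * 10` → m = 230
`b = m - 6` → b = 224
So b = 224

Answer: 224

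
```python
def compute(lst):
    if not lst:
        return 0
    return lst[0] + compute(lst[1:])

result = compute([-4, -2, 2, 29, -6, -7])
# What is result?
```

(-4) + (-2) + 2 + 29 + (-6) + (-7) + 0 = 12

Answer: 12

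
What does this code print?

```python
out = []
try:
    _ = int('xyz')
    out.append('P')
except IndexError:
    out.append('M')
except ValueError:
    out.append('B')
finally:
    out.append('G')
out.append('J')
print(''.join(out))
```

Execution trace: 'B' (except ValueError) → 'G' (finally) → 'J' (after the try/except). Output: BGJ

Answer: BGJ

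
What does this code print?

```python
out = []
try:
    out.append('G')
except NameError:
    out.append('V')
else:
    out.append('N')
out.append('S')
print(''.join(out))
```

Execution trace: 'G' (try body, no exception) → 'N' (else) → 'S' (after the try/except). Output: GNS

Answer: GNS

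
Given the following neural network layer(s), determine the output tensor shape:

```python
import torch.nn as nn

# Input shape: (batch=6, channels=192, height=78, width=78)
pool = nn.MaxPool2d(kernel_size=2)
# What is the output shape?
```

Input: (6, 192, 78, 78) -> Output: (6, 192, 39, 39)

Answer: (6, 192, 39, 39)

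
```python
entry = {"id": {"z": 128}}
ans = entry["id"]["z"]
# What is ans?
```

Trace:
`entry = {"id": {"z": 128}}` → entry = {'id': {'z': 128}}
`ans = entry["id"]["z"]` → ans = 128
So ans = 128

Answer: 128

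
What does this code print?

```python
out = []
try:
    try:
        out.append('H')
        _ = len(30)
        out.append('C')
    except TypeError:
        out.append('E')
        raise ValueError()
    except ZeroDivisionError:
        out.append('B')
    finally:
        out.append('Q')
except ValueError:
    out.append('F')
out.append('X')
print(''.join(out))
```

Execution trace: 'H' (inner try body) → 'E' (inner except TypeError) → 'Q' (inner finally) → 'F' (outer except ValueError) → 'X' (after the try/except). Output: HEQFX

Answer: HEQFX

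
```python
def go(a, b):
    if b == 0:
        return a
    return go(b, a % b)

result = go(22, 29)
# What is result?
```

go(22, 29) -> go(29, 22) -> go(22, 7) -> go(7, 1) -> go(1, 0) -> 1

Answer: 1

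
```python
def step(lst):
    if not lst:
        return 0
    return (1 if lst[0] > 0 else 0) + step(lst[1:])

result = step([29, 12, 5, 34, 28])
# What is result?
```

Count of positive elements in [29, 12, 5, 34, 28] = 5

Answer: 5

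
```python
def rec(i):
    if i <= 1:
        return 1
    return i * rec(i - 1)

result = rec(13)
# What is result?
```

rec(13) = 13 * 12 * 11 * 10 * 9 * 8 * 7 * 6 * 5 * 4 * 3 * 2 * 1 = 6227020800

Answer: 6227020800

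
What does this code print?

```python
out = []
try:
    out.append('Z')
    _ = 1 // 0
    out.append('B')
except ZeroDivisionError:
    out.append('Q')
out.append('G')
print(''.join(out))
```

Execution trace: 'Z' (try body) → 'Q' (except ZeroDivisionError) → 'G' (after the try/except). Output: ZQG

Answer: ZQG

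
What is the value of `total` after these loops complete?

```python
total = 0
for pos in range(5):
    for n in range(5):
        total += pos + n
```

Sum of all pos+n for pos,n in 5x5
`total` takes the values: 0 → 1 → 3 → 6 → 10 → 11 → 13 → 16 → 20 → 25 → 27 → 30 → 34 → 39 → 45 → 48 → 52 → 57 → 63 → 70 → 74 → 79 → 85 → 92 → 100

Answer: 100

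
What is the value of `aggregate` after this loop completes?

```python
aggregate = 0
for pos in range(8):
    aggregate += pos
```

Sum of 0 to 7 = 28
`aggregate` takes the values: 0 → 1 → 3 → 6 → 10 → 15 → 21 → 28

Answer: 28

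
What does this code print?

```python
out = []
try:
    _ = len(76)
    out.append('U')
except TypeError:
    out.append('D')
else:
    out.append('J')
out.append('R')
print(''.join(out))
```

Execution trace: 'D' (except TypeError) → 'R' (after the try/except). Output: DR

Answer: DR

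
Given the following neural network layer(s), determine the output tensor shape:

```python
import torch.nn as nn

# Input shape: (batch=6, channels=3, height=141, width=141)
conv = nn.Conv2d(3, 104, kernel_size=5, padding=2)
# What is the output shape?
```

Input: (6, 3, 141, 141) -> Output: (6, 104, 141, 141)

Answer: (6, 104, 141, 141)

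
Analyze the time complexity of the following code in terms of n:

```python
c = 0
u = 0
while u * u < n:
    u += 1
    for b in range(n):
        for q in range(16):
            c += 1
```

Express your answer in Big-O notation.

Each loop level contributes: √n × n × 1. Multiplying the contributions gives O(n√n).

Answer: O(n√n)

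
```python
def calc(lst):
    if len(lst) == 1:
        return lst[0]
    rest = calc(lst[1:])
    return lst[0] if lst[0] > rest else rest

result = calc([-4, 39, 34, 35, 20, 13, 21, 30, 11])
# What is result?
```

Recursive max over [-4, 39, 34, 35, 20, 13, 21, 30, 11] = 39

Answer: 39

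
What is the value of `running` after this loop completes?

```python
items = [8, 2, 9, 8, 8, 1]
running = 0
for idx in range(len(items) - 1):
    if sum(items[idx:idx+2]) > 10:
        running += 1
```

Count windows with sum > 10
`running` takes the values: 0 → 1 → 2 → 3

Answer: 3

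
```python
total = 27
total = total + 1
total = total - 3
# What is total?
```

Trace:
`total = 27` → total = 27
`total = total + 1` → total = 28
`total = total - 3` → total = 25
So total = 25

Answer: 25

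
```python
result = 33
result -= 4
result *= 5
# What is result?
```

Trace:
`result = 33` → result = 33
`result -= 4` → result = 29
`result *= 5` → result = 145
So result = 145

Answer: 145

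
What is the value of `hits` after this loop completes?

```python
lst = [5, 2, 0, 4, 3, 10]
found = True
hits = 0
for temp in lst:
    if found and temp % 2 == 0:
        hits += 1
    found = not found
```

Count even values at even positions
`hits` takes the values: 0 → 1

Answer: 1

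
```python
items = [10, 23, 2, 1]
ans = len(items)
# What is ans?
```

Trace:
`items = [10, 23, 2, 1]` → items = [10, 23, 2, 1]
`ans = len(items)` → ans = 4
So ans = 4

Answer: 4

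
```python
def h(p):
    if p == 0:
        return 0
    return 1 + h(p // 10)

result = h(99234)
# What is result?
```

Count of digits of 99234: 5

Answer: 5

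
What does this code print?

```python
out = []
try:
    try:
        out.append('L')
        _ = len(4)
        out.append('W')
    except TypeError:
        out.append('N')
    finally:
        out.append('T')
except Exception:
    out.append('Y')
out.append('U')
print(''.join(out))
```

Execution trace: 'L' (inner try body) → 'N' (inner except TypeError) → 'T' (inner finally) → 'U' (after the try/except). Output: LNTU

Answer: LNTU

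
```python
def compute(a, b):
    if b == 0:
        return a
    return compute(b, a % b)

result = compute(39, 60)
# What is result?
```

compute(39, 60) -> compute(60, 39) -> compute(39, 21) -> compute(21, 18) -> compute(18, 3) -> compute(3, 0) -> 3

Answer: 3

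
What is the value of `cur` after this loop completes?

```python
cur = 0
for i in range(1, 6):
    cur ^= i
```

XOR of 1 to 5
`cur` takes the values: 0 → 1 → 3 → 0 → 4 → 1

Answer: 1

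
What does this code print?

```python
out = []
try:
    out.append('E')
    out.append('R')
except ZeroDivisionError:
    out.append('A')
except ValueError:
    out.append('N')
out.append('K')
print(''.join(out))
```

Execution trace: 'E' (try body) → 'R' (try body, no exception) → 'K' (after the try/except). Output: ERK

Answer: ERK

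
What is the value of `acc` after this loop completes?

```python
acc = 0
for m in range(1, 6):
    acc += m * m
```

Sum of squares 1² to 5² = 55
`acc` takes the values: 0 → 1 → 5 → 14 → 30 → 55

Answer: 55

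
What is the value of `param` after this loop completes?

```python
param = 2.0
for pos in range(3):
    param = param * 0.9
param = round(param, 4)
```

Exponential decay: 2.0 * 0.9^3
`param` takes the values: 2.0 → 1.8 → 1.62 → 1.458

Answer: 1.458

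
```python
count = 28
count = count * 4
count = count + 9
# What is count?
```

Trace:
`count = 28` → count = 28
`count = count * 4` → count = 112
`count = count + 9` → count = 121
So count = 121

Answer: 121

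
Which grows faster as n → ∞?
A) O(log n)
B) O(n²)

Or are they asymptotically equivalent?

O(log n) vs O(n²): Higher order terms dominate.

Answer: B) O(n²) grows faster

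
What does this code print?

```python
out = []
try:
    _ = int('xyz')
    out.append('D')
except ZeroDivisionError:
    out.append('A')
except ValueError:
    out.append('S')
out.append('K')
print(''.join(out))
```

Execution trace: 'S' (except ValueError) → 'K' (after the try/except). Output: SK

Answer: SK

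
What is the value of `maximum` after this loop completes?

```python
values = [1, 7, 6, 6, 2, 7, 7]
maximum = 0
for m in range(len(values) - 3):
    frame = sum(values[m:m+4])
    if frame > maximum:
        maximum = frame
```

Max sum of 4-element window in [1, 7, 6, 6, 2, 7, 7]
`maximum` takes the values: 0 → 20 → 21 → 22

Answer: 22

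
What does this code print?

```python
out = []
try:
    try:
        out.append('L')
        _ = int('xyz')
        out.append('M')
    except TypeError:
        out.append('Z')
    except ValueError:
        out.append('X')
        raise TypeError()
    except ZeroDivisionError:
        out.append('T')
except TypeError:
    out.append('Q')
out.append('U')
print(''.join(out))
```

Execution trace: 'L' (inner try body) → 'X' (inner except ValueError) → 'Q' (outer except TypeError) → 'U' (after the try/except). Output: LXQU

Answer: LXQU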